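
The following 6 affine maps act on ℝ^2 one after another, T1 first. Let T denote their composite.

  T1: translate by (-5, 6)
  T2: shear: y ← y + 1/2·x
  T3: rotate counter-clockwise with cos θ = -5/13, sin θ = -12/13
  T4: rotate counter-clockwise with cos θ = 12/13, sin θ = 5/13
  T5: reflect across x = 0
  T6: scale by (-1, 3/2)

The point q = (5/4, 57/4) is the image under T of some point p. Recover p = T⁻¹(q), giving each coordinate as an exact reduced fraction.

T1 = [1 0 -5; 0 1 6; 0 0 1]
T2·T1 = [1 0 -5; 1/2 1 7/2; 0 0 1]
T3·…·T1 = [1/13 12/13 67/13; -29/26 -5/13 85/26; 0 0 1]
T4·…·T1 = [1/2 1 7/2; -1 0 5; 0 0 1]
T5·…·T1 = [-1/2 -1 -7/2; -1 0 5; 0 0 1]
T6·…·T1 = [1/2 1 7/2; -3/2 0 15/2; 0 0 1]
det M = 3/2; M⁻¹ = [0 -2/3 5; 1 1/3 -6; 0 0 1]
M⁻¹ · (5/4, 57/4)ᵀ = (-9/2, 0)ᵀ

p = (-9/2, 0)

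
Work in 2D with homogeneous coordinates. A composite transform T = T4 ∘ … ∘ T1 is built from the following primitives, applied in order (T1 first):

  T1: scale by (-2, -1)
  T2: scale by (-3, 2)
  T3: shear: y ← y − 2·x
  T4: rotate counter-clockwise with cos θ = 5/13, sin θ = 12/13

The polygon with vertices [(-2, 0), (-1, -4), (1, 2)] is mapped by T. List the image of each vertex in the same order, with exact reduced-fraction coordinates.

image vertices: (-348/13, -24/13), (-270/13, 28/13), (222/13, -8/13)

T1 scale by (-2, -1): (-2, 0) → (4, 0); (-1, -4) → (2, 4); (1, 2) → (-2, -2)
T2 scale by (-3, 2): (4, 0) → (-12, 0); (2, 4) → (-6, 8); (-2, -2) → (6, -4)
T3 shear: y ← y − 2·x: (-12, 0) → (-12, 24); (-6, 8) → (-6, 20); (6, -4) → (6, -16)
T4 rotate counter-clockwise with cos θ = 5/13, sin θ = 12/13: (-12, 24) → (-348/13, -24/13); (-6, 20) → (-270/13, 28/13); (6, -16) → (222/13, -8/13)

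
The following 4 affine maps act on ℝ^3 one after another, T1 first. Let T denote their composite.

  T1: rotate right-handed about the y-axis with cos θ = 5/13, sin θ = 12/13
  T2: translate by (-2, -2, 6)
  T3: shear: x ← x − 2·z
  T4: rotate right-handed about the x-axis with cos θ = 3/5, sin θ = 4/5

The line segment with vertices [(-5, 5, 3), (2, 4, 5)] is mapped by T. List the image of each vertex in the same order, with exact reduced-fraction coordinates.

image vertices: (-321/13, -99/13, 123/13), (-114/13, -238/65, 341/65)

T1 rotate right-handed about the y-axis with cos θ = 5/13, sin θ = 12/13: (-5, 5, 3) → (11/13, 5, 75/13); (2, 4, 5) → (70/13, 4, 1/13)
T2 translate by (-2, -2, 6): (11/13, 5, 75/13) → (-15/13, 3, 153/13); (70/13, 4, 1/13) → (44/13, 2, 79/13)
T3 shear: x ← x − 2·z: (-15/13, 3, 153/13) → (-321/13, 3, 153/13); (44/13, 2, 79/13) → (-114/13, 2, 79/13)
T4 rotate right-handed about the x-axis with cos θ = 3/5, sin θ = 4/5: (-321/13, 3, 153/13) → (-321/13, -99/13, 123/13); (-114/13, 2, 79/13) → (-114/13, -238/65, 341/65)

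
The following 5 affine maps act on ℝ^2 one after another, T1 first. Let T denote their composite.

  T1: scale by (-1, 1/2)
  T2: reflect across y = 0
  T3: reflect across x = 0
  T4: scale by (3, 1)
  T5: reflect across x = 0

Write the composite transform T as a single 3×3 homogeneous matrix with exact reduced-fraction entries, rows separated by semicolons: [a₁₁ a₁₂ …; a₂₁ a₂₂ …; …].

T1 = [-1 0 0; 0 1/2 0; 0 0 1]
T2·T1 = [-1 0 0; 0 -1/2 0; 0 0 1]
T3·…·T1 = [1 0 0; 0 -1/2 0; 0 0 1]
T4·…·T1 = [3 0 0; 0 -1/2 0; 0 0 1]
T5·…·T1 = [-3 0 0; 0 -1/2 0; 0 0 1]

T = [-3 0 0; 0 -1/2 0; 0 0 1]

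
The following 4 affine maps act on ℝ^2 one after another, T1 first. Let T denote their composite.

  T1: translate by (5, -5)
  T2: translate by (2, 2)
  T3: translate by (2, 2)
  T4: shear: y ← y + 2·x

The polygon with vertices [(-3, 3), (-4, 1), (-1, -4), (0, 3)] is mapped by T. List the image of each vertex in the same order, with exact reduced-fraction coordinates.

image vertices: (6, 14), (5, 10), (8, 11), (9, 20)

T1 translate by (5, -5): (-3, 3) → (2, -2); (-4, 1) → (1, -4); (-1, -4) → (4, -9); (0, 3) → (5, -2)
T2 translate by (2, 2): (2, -2) → (4, 0); (1, -4) → (3, -2); (4, -9) → (6, -7); (5, -2) → (7, 0)
T3 translate by (2, 2): (4, 0) → (6, 2); (3, -2) → (5, 0); (6, -7) → (8, -5); (7, 0) → (9, 2)
T4 shear: y ← y + 2·x: (6, 2) → (6, 14); (5, 0) → (5, 10); (8, -5) → (8, 11); (9, 2) → (9, 20)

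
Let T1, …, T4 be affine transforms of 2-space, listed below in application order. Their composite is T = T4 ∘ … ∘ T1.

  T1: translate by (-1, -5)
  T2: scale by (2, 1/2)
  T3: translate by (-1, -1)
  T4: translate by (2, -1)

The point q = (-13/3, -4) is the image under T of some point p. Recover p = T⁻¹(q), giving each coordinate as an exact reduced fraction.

T1 = [1 0 -1; 0 1 -5; 0 0 1]
T2·T1 = [2 0 -2; 0 1/2 -5/2; 0 0 1]
T3·…·T1 = [2 0 -3; 0 1/2 -7/2; 0 0 1]
T4·…·T1 = [2 0 -1; 0 1/2 -9/2; 0 0 1]
det M = 1; M⁻¹ = [1/2 0 1/2; 0 2 9; 0 0 1]
M⁻¹ · (-13/3, -4)ᵀ = (-5/3, 1)ᵀ

p = (-5/3, 1)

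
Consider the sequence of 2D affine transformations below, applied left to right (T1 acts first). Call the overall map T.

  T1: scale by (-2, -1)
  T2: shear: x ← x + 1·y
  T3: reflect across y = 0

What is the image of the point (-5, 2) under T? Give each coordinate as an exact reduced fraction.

T(p) = (8, 2)

T1 scale by (-2, -1): (-5, 2) → (10, -2)
T2 shear: x ← x + 1·y: (10, -2) → (8, -2)
T3 reflect across y = 0: (8, -2) → (8, 2)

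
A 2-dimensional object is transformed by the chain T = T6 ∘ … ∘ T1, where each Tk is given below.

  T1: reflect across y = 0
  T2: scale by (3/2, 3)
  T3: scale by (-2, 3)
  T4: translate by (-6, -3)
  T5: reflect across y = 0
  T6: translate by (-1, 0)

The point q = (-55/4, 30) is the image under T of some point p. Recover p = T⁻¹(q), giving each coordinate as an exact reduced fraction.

T1 = [1 0 0; 0 -1 0; 0 0 1]
T2·T1 = [3/2 0 0; 0 -3 0; 0 0 1]
T3·…·T1 = [-3 0 0; 0 -9 0; 0 0 1]
T4·…·T1 = [-3 0 -6; 0 -9 -3; 0 0 1]
T5·…·T1 = [-3 0 -6; 0 9 3; 0 0 1]
T6·…·T1 = [-3 0 -7; 0 9 3; 0 0 1]
det M = -27; M⁻¹ = [-1/3 0 -7/3; 0 1/9 -1/3; 0 0 1]
M⁻¹ · (-55/4, 30)ᵀ = (9/4, 3)ᵀ

p = (9/4, 3)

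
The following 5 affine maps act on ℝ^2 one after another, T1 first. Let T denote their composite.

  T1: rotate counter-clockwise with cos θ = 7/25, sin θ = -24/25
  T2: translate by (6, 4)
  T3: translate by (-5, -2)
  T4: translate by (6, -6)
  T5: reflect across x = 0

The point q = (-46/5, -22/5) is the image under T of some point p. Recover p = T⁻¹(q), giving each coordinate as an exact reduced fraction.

p = (1, 2)

T1 = [7/25 24/25 0; -24/25 7/25 0; 0 0 1]
T2·T1 = [7/25 24/25 6; -24/25 7/25 4; 0 0 1]
T3·…·T1 = [7/25 24/25 1; -24/25 7/25 2; 0 0 1]
T4·…·T1 = [7/25 24/25 7; -24/25 7/25 -4; 0 0 1]
T5·…·T1 = [-7/25 -24/25 -7; -24/25 7/25 -4; 0 0 1]
det M = -1; M⁻¹ = [-7/25 -24/25 -29/5; -24/25 7/25 -28/5; 0 0 1]
M⁻¹ · (-46/5, -22/5)ᵀ = (1, 2)ᵀ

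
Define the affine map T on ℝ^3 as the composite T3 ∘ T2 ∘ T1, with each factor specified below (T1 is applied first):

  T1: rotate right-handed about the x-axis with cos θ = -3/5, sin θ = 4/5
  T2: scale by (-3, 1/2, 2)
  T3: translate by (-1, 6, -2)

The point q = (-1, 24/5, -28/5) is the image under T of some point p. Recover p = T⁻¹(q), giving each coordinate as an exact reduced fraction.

T1 = [1 0 0 0; 0 -3/5 -4/5 0; 0 4/5 -3/5 0; 0 0 0 1]
T2·T1 = [-3 0 0 0; 0 -3/10 -2/5 0; 0 8/5 -6/5 0; 0 0 0 1]
T3·…·T1 = [-3 0 0 -1; 0 -3/10 -2/5 6; 0 8/5 -6/5 -2; 0 0 0 1]
det M = -3; M⁻¹ = [-1/3 0 0 -1/3; 0 -6/5 2/5 8; 0 -8/5 -3/10 9; 0 0 0 1]
M⁻¹ · (-1, 24/5, -28/5)ᵀ = (0, 0, 3)ᵀ

p = (0, 0, 3)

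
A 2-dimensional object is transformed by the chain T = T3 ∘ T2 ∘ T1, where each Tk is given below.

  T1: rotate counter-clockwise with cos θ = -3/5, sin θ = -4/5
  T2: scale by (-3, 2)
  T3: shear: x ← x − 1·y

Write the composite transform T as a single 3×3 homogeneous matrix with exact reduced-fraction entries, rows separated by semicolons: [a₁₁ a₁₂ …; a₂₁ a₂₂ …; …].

T1 = [-3/5 4/5 0; -4/5 -3/5 0; 0 0 1]
T2·T1 = [9/5 -12/5 0; -8/5 -6/5 0; 0 0 1]
T3·…·T1 = [17/5 -6/5 0; -8/5 -6/5 0; 0 0 1]

T = [17/5 -6/5 0; -8/5 -6/5 0; 0 0 1]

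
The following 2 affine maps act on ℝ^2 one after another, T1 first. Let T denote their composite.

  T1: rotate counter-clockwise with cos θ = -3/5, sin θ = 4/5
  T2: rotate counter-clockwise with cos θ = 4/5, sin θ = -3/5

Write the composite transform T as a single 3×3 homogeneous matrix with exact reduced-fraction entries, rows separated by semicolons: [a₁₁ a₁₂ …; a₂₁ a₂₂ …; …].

T = [0 -1 0; 1 0 0; 0 0 1]

T1 = [-3/5 -4/5 0; 4/5 -3/5 0; 0 0 1]
T2·T1 = [0 -1 0; 1 0 0; 0 0 1]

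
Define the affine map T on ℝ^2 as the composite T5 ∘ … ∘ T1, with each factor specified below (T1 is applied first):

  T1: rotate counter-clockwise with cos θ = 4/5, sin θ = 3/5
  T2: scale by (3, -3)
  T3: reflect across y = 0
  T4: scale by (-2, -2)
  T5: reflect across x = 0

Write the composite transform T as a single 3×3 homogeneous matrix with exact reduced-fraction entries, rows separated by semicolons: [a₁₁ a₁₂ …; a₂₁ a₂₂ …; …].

T1 = [4/5 -3/5 0; 3/5 4/5 0; 0 0 1]
T2·T1 = [12/5 -9/5 0; -9/5 -12/5 0; 0 0 1]
T3·…·T1 = [12/5 -9/5 0; 9/5 12/5 0; 0 0 1]
T4·…·T1 = [-24/5 18/5 0; -18/5 -24/5 0; 0 0 1]
T5·…·T1 = [24/5 -18/5 0; -18/5 -24/5 0; 0 0 1]

T = [24/5 -18/5 0; -18/5 -24/5 0; 0 0 1]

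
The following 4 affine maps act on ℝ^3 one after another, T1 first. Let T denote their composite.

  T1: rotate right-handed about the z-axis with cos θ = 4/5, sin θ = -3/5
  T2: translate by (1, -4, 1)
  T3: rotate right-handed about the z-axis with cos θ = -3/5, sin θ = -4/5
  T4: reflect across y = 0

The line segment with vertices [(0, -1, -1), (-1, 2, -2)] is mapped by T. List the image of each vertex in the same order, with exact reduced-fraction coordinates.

T1 rotate right-handed about the z-axis with cos θ = 4/5, sin θ = -3/5: (0, -1, -1) → (-3/5, -4/5, -1); (-1, 2, -2) → (2/5, 11/5, -2)
T2 translate by (1, -4, 1): (-3/5, -4/5, -1) → (2/5, -24/5, 0); (2/5, 11/5, -2) → (7/5, -9/5, -1)
T3 rotate right-handed about the z-axis with cos θ = -3/5, sin θ = -4/5: (2/5, -24/5, 0) → (-102/25, 64/25, 0); (7/5, -9/5, -1) → (-57/25, -1/25, -1)
T4 reflect across y = 0: (-102/25, 64/25, 0) → (-102/25, -64/25, 0); (-57/25, -1/25, -1) → (-57/25, 1/25, -1)

image vertices: (-102/25, -64/25, 0), (-57/25, 1/25, -1)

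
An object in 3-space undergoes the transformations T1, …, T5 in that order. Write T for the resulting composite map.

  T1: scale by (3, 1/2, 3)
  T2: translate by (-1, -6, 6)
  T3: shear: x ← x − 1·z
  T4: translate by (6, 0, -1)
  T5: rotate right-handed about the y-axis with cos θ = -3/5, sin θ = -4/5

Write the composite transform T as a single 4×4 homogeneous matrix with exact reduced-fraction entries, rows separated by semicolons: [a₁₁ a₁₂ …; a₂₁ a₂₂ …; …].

T1 = [3 0 0 0; 0 1/2 0 0; 0 0 3 0; 0 0 0 1]
T2·T1 = [3 0 0 -1; 0 1/2 0 -6; 0 0 3 6; 0 0 0 1]
T3·…·T1 = [3 0 -3 -7; 0 1/2 0 -6; 0 0 3 6; 0 0 0 1]
T4·…·T1 = [3 0 -3 -1; 0 1/2 0 -6; 0 0 3 5; 0 0 0 1]
T5·…·T1 = [-9/5 0 -3/5 -17/5; 0 1/2 0 -6; 12/5 0 -21/5 -19/5; 0 0 0 1]

T = [-9/5 0 -3/5 -17/5; 0 1/2 0 -6; 12/5 0 -21/5 -19/5; 0 0 0 1]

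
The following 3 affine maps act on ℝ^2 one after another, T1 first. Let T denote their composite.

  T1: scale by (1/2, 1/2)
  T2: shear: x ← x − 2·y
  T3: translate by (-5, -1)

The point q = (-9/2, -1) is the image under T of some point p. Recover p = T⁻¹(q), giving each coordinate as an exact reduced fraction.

T1 = [1/2 0 0; 0 1/2 0; 0 0 1]
T2·T1 = [1/2 -1 0; 0 1/2 0; 0 0 1]
T3·…·T1 = [1/2 -1 -5; 0 1/2 -1; 0 0 1]
det M = 1/4; M⁻¹ = [2 4 14; 0 2 2; 0 0 1]
M⁻¹ · (-9/2, -1)ᵀ = (1, 0)ᵀ

p = (1, 0)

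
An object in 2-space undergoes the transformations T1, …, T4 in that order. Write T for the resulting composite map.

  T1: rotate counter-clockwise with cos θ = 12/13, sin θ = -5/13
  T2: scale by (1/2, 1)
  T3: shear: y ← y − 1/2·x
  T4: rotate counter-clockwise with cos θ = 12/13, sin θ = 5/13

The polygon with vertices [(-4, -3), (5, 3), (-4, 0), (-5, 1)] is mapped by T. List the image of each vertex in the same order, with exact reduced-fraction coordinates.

image vertices: (-1507/676, -321/338), (1955/676, 189/338), (-448/169, 264/169), (-2335/676, 943/338)

T1 rotate counter-clockwise with cos θ = 12/13, sin θ = -5/13: (-4, -3) → (-63/13, -16/13); (5, 3) → (75/13, 11/13); (-4, 0) → (-48/13, 20/13); (-5, 1) → (-55/13, 37/13)
T2 scale by (1/2, 1): (-63/13, -16/13) → (-63/26, -16/13); (75/13, 11/13) → (75/26, 11/13); (-48/13, 20/13) → (-24/13, 20/13); (-55/13, 37/13) → (-55/26, 37/13)
T3 shear: y ← y − 1/2·x: (-63/26, -16/13) → (-63/26, -1/52); (75/26, 11/13) → (75/26, -31/52); (-24/13, 20/13) → (-24/13, 32/13); (-55/26, 37/13) → (-55/26, 203/52)
T4 rotate counter-clockwise with cos θ = 12/13, sin θ = 5/13: (-63/26, -1/52) → (-1507/676, -321/338); (75/26, -31/52) → (1955/676, 189/338); (-24/13, 32/13) → (-448/169, 264/169); (-55/26, 203/52) → (-2335/676, 943/338)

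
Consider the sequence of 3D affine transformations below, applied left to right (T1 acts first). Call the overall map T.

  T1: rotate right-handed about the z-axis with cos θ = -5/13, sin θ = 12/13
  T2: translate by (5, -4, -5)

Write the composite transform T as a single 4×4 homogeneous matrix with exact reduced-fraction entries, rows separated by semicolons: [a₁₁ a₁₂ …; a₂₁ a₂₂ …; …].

T = [-5/13 -12/13 0 5; 12/13 -5/13 0 -4; 0 0 1 -5; 0 0 0 1]

T1 = [-5/13 -12/13 0 0; 12/13 -5/13 0 0; 0 0 1 0; 0 0 0 1]
T2·T1 = [-5/13 -12/13 0 5; 12/13 -5/13 0 -4; 0 0 1 -5; 0 0 0 1]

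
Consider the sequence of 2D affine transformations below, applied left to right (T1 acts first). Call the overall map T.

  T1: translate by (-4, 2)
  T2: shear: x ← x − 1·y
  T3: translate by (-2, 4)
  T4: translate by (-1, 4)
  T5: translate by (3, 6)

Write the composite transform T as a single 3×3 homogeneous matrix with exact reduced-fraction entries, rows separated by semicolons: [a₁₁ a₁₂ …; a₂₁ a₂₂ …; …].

T = [1 -1 -6; 0 1 16; 0 0 1]

T1 = [1 0 -4; 0 1 2; 0 0 1]
T2·T1 = [1 -1 -6; 0 1 2; 0 0 1]
T3·…·T1 = [1 -1 -8; 0 1 6; 0 0 1]
T4·…·T1 = [1 -1 -9; 0 1 10; 0 0 1]
T5·…·T1 = [1 -1 -6; 0 1 16; 0 0 1]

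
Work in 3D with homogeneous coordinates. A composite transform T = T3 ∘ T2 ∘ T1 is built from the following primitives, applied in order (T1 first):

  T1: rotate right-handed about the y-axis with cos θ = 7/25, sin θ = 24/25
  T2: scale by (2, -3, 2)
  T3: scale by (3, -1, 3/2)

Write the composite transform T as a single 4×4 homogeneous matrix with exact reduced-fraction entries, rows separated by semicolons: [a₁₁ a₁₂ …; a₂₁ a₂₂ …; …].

T = [42/25 0 144/25 0; 0 3 0 0; -72/25 0 21/25 0; 0 0 0 1]

T1 = [7/25 0 24/25 0; 0 1 0 0; -24/25 0 7/25 0; 0 0 0 1]
T2·T1 = [14/25 0 48/25 0; 0 -3 0 0; -48/25 0 14/25 0; 0 0 0 1]
T3·…·T1 = [42/25 0 144/25 0; 0 3 0 0; -72/25 0 21/25 0; 0 0 0 1]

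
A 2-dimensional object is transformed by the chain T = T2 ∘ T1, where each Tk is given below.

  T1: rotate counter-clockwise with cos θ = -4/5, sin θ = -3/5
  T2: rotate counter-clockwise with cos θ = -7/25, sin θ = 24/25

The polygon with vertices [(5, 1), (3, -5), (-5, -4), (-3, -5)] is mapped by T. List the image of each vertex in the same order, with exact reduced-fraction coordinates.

T1 rotate counter-clockwise with cos θ = -4/5, sin θ = -3/5: (5, 1) → (-17/5, -19/5); (3, -5) → (-27/5, 11/5); (-5, -4) → (8/5, 31/5); (-3, -5) → (-3/5, 29/5)
T2 rotate counter-clockwise with cos θ = -7/25, sin θ = 24/25: (-17/5, -19/5) → (23/5, -11/5); (-27/5, 11/5) → (-3/5, -29/5); (8/5, 31/5) → (-32/5, -1/5); (-3/5, 29/5) → (-27/5, -11/5)

image vertices: (23/5, -11/5), (-3/5, -29/5), (-32/5, -1/5), (-27/5, -11/5)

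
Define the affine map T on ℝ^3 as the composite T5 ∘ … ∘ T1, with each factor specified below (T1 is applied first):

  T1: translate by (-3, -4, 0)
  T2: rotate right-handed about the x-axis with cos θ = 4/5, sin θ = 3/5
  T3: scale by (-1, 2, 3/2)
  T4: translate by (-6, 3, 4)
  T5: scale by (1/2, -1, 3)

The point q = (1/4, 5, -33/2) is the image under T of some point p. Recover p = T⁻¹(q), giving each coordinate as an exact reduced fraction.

p = (-7/2, -3, -8/3)

T1 = [1 0 0 -3; 0 1 0 -4; 0 0 1 0; 0 0 0 1]
T2·T1 = [1 0 0 -3; 0 4/5 -3/5 -16/5; 0 3/5 4/5 -12/5; 0 0 0 1]
T3·…·T1 = [-1 0 0 3; 0 8/5 -6/5 -32/5; 0 9/10 6/5 -18/5; 0 0 0 1]
T4·…·T1 = [-1 0 0 -3; 0 8/5 -6/5 -17/5; 0 9/10 6/5 2/5; 0 0 0 1]
T5·…·T1 = [-1/2 0 0 -3/2; 0 -8/5 6/5 17/5; 0 27/10 18/5 6/5; 0 0 0 1]
det M = 9/2; M⁻¹ = [-2 0 0 -3; 0 -2/5 2/15 6/5; 0 3/10 8/45 -37/30; 0 0 0 1]
M⁻¹ · (1/4, 5, -33/2)ᵀ = (-7/2, -3, -8/3)ᵀ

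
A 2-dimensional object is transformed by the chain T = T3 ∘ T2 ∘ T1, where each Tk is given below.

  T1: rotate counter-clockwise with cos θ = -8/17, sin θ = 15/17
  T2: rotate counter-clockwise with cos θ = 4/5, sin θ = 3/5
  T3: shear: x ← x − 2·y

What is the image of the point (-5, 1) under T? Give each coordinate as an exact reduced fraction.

T(p) = (863/85, -257/85)

T1 rotate counter-clockwise with cos θ = -8/17, sin θ = 15/17: (-5, 1) → (25/17, -83/17)
T2 rotate counter-clockwise with cos θ = 4/5, sin θ = 3/5: (25/17, -83/17) → (349/85, -257/85)
T3 shear: x ← x − 2·y: (349/85, -257/85) → (863/85, -257/85)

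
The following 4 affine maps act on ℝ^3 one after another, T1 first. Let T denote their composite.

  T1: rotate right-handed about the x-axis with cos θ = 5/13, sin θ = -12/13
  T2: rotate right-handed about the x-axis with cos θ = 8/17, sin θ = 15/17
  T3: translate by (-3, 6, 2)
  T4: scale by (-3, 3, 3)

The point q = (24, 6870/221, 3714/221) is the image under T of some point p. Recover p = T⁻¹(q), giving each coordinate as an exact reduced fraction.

T1 = [1 0 0 0; 0 5/13 12/13 0; 0 -12/13 5/13 0; 0 0 0 1]
T2·T1 = [1 0 0 0; 0 220/221 21/221 0; 0 -21/221 220/221 0; 0 0 0 1]
T3·…·T1 = [1 0 0 -3; 0 220/221 21/221 6; 0 -21/221 220/221 2; 0 0 0 1]
T4·…·T1 = [-3 0 0 9; 0 660/221 63/221 18; 0 -63/221 660/221 6; 0 0 0 1]
det M = -27; M⁻¹ = [-1/3 0 0 3; 0 220/663 -7/221 -1278/221; 0 7/221 220/663 -566/221; 0 0 0 1]
M⁻¹ · (24, 6870/221, 3714/221)ᵀ = (-5, 4, 4)ᵀ

p = (-5, 4, 4)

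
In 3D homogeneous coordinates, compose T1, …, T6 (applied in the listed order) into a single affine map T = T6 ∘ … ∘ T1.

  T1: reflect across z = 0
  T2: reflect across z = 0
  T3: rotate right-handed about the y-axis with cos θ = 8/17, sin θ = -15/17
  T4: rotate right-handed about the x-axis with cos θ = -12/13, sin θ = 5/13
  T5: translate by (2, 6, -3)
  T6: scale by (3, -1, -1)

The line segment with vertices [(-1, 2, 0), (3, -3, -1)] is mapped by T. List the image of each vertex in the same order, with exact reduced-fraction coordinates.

T1 reflect across z = 0: (-1, 2, 0) → (-1, 2, 0); (3, -3, -1) → (3, -3, 1)
T2 reflect across z = 0: (-1, 2, 0) → (-1, 2, 0); (3, -3, 1) → (3, -3, -1)
T3 rotate right-handed about the y-axis with cos θ = 8/17, sin θ = -15/17: (-1, 2, 0) → (-8/17, 2, -15/17); (3, -3, -1) → (39/17, -3, 37/17)
T4 rotate right-handed about the x-axis with cos θ = -12/13, sin θ = 5/13: (-8/17, 2, -15/17) → (-8/17, -333/221, 350/221); (39/17, -3, 37/17) → (39/17, 427/221, -699/221)
T5 translate by (2, 6, -3): (-8/17, -333/221, 350/221) → (26/17, 993/221, -313/221); (39/17, 427/221, -699/221) → (73/17, 1753/221, -1362/221)
T6 scale by (3, -1, -1): (26/17, 993/221, -313/221) → (78/17, -993/221, 313/221); (73/17, 1753/221, -1362/221) → (219/17, -1753/221, 1362/221)

image vertices: (78/17, -993/221, 313/221), (219/17, -1753/221, 1362/221)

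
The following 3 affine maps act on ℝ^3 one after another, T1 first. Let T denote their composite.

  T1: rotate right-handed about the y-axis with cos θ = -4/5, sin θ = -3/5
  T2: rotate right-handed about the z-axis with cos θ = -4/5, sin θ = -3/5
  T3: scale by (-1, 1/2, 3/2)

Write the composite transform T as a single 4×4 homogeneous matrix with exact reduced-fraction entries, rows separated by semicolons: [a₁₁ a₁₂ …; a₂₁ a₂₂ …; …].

T = [-16/25 -3/5 -12/25 0; 6/25 -2/5 9/50 0; 9/10 0 -6/5 0; 0 0 0 1]

T1 = [-4/5 0 -3/5 0; 0 1 0 0; 3/5 0 -4/5 0; 0 0 0 1]
T2·T1 = [16/25 3/5 12/25 0; 12/25 -4/5 9/25 0; 3/5 0 -4/5 0; 0 0 0 1]
T3·…·T1 = [-16/25 -3/5 -12/25 0; 6/25 -2/5 9/50 0; 9/10 0 -6/5 0; 0 0 0 1]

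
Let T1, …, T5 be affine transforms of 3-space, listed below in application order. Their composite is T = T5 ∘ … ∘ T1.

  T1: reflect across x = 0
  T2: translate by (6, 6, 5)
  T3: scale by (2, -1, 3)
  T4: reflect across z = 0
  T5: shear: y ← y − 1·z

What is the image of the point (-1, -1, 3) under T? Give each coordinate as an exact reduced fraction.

T(p) = (14, 19, -24)

T1 reflect across x = 0: (-1, -1, 3) → (1, -1, 3)
T2 translate by (6, 6, 5): (1, -1, 3) → (7, 5, 8)
T3 scale by (2, -1, 3): (7, 5, 8) → (14, -5, 24)
T4 reflect across z = 0: (14, -5, 24) → (14, -5, -24)
T5 shear: y ← y − 1·z: (14, -5, -24) → (14, 19, -24)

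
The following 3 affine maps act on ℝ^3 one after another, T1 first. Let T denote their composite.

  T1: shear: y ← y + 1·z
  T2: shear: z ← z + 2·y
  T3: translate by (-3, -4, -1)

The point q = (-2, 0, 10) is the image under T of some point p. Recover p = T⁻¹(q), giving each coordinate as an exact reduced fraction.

T1 = [1 0 0 0; 0 1 1 0; 0 0 1 0; 0 0 0 1]
T2·T1 = [1 0 0 0; 0 1 1 0; 0 2 3 0; 0 0 0 1]
T3·…·T1 = [1 0 0 -3; 0 1 1 -4; 0 2 3 -1; 0 0 0 1]
det M = 1; M⁻¹ = [1 0 0 3; 0 3 -1 11; 0 -2 1 -7; 0 0 0 1]
M⁻¹ · (-2, 0, 10)ᵀ = (1, 1, 3)ᵀ

p = (1, 1, 3)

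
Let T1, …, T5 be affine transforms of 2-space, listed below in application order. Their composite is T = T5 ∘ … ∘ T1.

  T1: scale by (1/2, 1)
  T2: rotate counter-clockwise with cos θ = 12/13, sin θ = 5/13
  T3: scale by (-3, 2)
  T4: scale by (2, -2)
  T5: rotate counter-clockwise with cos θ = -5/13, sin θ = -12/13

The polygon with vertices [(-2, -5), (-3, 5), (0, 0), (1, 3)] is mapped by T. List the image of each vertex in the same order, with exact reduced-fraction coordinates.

image vertices: (270/13, -28/13), (-3810/169, -2046/169), (0, 0), (-2118/169, 122/169)

T1 scale by (1/2, 1): (-2, -5) → (-1, -5); (-3, 5) → (-3/2, 5); (0, 0) → (0, 0); (1, 3) → (1/2, 3)
T2 rotate counter-clockwise with cos θ = 12/13, sin θ = 5/13: (-1, -5) → (1, -5); (-3/2, 5) → (-43/13, 105/26); (0, 0) → (0, 0); (1/2, 3) → (-9/13, 77/26)
T3 scale by (-3, 2): (1, -5) → (-3, -10); (-43/13, 105/26) → (129/13, 105/13); (0, 0) → (0, 0); (-9/13, 77/26) → (27/13, 77/13)
T4 scale by (2, -2): (-3, -10) → (-6, 20); (129/13, 105/13) → (258/13, -210/13); (0, 0) → (0, 0); (27/13, 77/13) → (54/13, -154/13)
T5 rotate counter-clockwise with cos θ = -5/13, sin θ = -12/13: (-6, 20) → (270/13, -28/13); (258/13, -210/13) → (-3810/169, -2046/169); (0, 0) → (0, 0); (54/13, -154/13) → (-2118/169, 122/169)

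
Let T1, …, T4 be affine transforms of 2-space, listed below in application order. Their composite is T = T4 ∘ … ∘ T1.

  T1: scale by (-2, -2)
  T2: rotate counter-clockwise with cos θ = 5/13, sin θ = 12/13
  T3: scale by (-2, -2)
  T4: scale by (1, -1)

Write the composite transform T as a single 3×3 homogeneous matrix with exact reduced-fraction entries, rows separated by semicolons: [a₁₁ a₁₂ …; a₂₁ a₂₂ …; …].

T1 = [-2 0 0; 0 -2 0; 0 0 1]
T2·T1 = [-10/13 24/13 0; -24/13 -10/13 0; 0 0 1]
T3·…·T1 = [20/13 -48/13 0; 48/13 20/13 0; 0 0 1]
T4·…·T1 = [20/13 -48/13 0; -48/13 -20/13 0; 0 0 1]

T = [20/13 -48/13 0; -48/13 -20/13 0; 0 0 1]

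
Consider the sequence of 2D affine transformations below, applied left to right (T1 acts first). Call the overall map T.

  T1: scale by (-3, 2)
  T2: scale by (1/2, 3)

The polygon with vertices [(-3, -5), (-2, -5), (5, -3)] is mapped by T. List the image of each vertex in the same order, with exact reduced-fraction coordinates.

T1 scale by (-3, 2): (-3, -5) → (9, -10); (-2, -5) → (6, -10); (5, -3) → (-15, -6)
T2 scale by (1/2, 3): (9, -10) → (9/2, -30); (6, -10) → (3, -30); (-15, -6) → (-15/2, -18)

image vertices: (9/2, -30), (3, -30), (-15/2, -18)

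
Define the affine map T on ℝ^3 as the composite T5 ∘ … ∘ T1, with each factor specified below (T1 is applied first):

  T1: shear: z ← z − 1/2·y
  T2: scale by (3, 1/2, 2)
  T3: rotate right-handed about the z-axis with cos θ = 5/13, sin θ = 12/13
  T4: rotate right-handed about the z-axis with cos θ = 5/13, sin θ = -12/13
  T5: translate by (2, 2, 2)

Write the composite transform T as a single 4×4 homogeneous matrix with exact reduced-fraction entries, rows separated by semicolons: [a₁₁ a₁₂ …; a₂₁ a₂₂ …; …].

T = [3 0 0 2; 0 1/2 0 2; 0 -1 2 2; 0 0 0 1]

T1 = [1 0 0 0; 0 1 0 0; 0 -1/2 1 0; 0 0 0 1]
T2·T1 = [3 0 0 0; 0 1/2 0 0; 0 -1 2 0; 0 0 0 1]
T3·…·T1 = [15/13 -6/13 0 0; 36/13 5/26 0 0; 0 -1 2 0; 0 0 0 1]
T4·…·T1 = [3 0 0 0; 0 1/2 0 0; 0 -1 2 0; 0 0 0 1]
T5·…·T1 = [3 0 0 2; 0 1/2 0 2; 0 -1 2 2; 0 0 0 1]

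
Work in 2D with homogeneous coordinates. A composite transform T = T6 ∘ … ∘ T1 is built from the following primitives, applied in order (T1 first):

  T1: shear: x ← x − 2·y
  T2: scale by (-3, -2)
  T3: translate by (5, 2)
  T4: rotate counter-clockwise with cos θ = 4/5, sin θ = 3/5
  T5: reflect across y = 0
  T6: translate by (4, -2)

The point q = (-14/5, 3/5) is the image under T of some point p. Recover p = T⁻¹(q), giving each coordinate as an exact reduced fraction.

T1 = [1 -2 0; 0 1 0; 0 0 1]
T2·T1 = [-3 6 0; 0 -2 0; 0 0 1]
T3·…·T1 = [-3 6 5; 0 -2 2; 0 0 1]
T4·…·T1 = [-12/5 6 14/5; -9/5 2 23/5; 0 0 1]
T5·…·T1 = [-12/5 6 14/5; 9/5 -2 -23/5; 0 0 1]
T6·…·T1 = [-12/5 6 34/5; 9/5 -2 -33/5; 0 0 1]
det M = -6; M⁻¹ = [1/3 1 13/3; 3/10 2/5 3/5; 0 0 1]
M⁻¹ · (-14/5, 3/5)ᵀ = (4, 0)ᵀ

p = (4, 0)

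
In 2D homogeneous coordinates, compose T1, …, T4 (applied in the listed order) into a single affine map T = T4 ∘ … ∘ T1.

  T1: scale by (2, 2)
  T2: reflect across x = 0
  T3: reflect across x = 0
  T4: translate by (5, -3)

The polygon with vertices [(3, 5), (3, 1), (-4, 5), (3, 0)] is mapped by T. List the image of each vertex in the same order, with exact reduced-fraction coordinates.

image vertices: (11, 7), (11, -1), (-3, 7), (11, -3)

T1 scale by (2, 2): (3, 5) → (6, 10); (3, 1) → (6, 2); (-4, 5) → (-8, 10); (3, 0) → (6, 0)
T2 reflect across x = 0: (6, 10) → (-6, 10); (6, 2) → (-6, 2); (-8, 10) → (8, 10); (6, 0) → (-6, 0)
T3 reflect across x = 0: (-6, 10) → (6, 10); (-6, 2) → (6, 2); (8, 10) → (-8, 10); (-6, 0) → (6, 0)
T4 translate by (5, -3): (6, 10) → (11, 7); (6, 2) → (11, -1); (-8, 10) → (-3, 7); (6, 0) → (11, -3)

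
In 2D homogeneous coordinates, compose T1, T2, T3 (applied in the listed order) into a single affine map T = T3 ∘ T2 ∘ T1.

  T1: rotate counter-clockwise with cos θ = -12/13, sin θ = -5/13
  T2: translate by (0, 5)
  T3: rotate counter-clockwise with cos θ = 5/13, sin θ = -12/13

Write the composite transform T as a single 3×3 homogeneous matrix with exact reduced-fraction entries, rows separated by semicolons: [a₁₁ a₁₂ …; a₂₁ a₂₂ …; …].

T = [-120/169 -119/169 60/13; 119/169 -120/169 25/13; 0 0 1]

T1 = [-12/13 5/13 0; -5/13 -12/13 0; 0 0 1]
T2·T1 = [-12/13 5/13 0; -5/13 -12/13 5; 0 0 1]
T3·…·T1 = [-120/169 -119/169 60/13; 119/169 -120/169 25/13; 0 0 1]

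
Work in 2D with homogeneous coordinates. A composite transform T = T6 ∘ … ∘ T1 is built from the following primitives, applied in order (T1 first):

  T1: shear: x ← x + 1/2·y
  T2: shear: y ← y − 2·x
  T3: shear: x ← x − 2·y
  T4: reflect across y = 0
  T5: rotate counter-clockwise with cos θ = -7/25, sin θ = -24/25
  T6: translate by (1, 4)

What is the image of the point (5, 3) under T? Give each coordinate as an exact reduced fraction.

T(p) = (159/50, -606/25)

T1 shear: x ← x + 1/2·y: (5, 3) → (13/2, 3)
T2 shear: y ← y − 2·x: (13/2, 3) → (13/2, -10)
T3 shear: x ← x − 2·y: (13/2, -10) → (53/2, -10)
T4 reflect across y = 0: (53/2, -10) → (53/2, 10)
T5 rotate counter-clockwise with cos θ = -7/25, sin θ = -24/25: (53/2, 10) → (109/50, -706/25)
T6 translate by (1, 4): (109/50, -706/25) → (159/50, -606/25)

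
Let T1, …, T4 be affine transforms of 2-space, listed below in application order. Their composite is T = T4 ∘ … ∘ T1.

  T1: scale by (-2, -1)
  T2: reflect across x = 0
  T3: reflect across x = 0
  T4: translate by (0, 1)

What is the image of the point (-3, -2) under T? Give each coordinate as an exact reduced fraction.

T(p) = (6, 3)

T1 scale by (-2, -1): (-3, -2) → (6, 2)
T2 reflect across x = 0: (6, 2) → (-6, 2)
T3 reflect across x = 0: (-6, 2) → (6, 2)
T4 translate by (0, 1): (6, 2) → (6, 3)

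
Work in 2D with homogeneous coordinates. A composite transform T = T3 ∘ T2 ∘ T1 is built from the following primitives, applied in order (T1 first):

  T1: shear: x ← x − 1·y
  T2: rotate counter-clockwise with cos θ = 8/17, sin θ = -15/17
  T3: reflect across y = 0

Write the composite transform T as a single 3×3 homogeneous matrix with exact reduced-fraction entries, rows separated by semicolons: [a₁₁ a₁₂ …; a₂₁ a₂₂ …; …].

T = [8/17 7/17 0; 15/17 -23/17 0; 0 0 1]

T1 = [1 -1 0; 0 1 0; 0 0 1]
T2·T1 = [8/17 7/17 0; -15/17 23/17 0; 0 0 1]
T3·…·T1 = [8/17 7/17 0; 15/17 -23/17 0; 0 0 1]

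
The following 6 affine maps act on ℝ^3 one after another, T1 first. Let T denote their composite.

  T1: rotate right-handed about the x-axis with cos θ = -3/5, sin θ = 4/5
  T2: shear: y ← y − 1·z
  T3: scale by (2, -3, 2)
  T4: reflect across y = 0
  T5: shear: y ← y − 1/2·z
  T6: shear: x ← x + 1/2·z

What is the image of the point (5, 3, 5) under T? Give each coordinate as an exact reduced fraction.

T(p) = (47/5, -15, -6/5)

T1 rotate right-handed about the x-axis with cos θ = -3/5, sin θ = 4/5: (5, 3, 5) → (5, -29/5, -3/5)
T2 shear: y ← y − 1·z: (5, -29/5, -3/5) → (5, -26/5, -3/5)
T3 scale by (2, -3, 2): (5, -26/5, -3/5) → (10, 78/5, -6/5)
T4 reflect across y = 0: (10, 78/5, -6/5) → (10, -78/5, -6/5)
T5 shear: y ← y − 1/2·z: (10, -78/5, -6/5) → (10, -15, -6/5)
T6 shear: x ← x + 1/2·z: (10, -15, -6/5) → (47/5, -15, -6/5)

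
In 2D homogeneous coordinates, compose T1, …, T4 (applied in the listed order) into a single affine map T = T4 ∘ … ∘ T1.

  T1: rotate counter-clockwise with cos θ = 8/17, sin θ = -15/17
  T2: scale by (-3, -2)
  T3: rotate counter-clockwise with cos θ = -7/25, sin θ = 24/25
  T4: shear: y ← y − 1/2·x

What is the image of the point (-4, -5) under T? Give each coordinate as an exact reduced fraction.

T(p) = (-1287/425, 203/10)

T1 rotate counter-clockwise with cos θ = 8/17, sin θ = -15/17: (-4, -5) → (-107/17, 20/17)
T2 scale by (-3, -2): (-107/17, 20/17) → (321/17, -40/17)
T3 rotate counter-clockwise with cos θ = -7/25, sin θ = 24/25: (321/17, -40/17) → (-1287/425, 7984/425)
T4 shear: y ← y − 1/2·x: (-1287/425, 7984/425) → (-1287/425, 203/10)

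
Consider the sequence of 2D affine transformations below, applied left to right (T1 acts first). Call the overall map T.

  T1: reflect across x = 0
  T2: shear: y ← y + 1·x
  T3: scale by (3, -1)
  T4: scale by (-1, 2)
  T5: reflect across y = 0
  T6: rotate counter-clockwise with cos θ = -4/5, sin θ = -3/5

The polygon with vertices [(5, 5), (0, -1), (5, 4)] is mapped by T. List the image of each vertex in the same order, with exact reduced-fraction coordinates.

T1 reflect across x = 0: (5, 5) → (-5, 5); (0, -1) → (0, -1); (5, 4) → (-5, 4)
T2 shear: y ← y + 1·x: (-5, 5) → (-5, 0); (0, -1) → (0, -1); (-5, 4) → (-5, -1)
T3 scale by (3, -1): (-5, 0) → (-15, 0); (0, -1) → (0, 1); (-5, -1) → (-15, 1)
T4 scale by (-1, 2): (-15, 0) → (15, 0); (0, 1) → (0, 2); (-15, 1) → (15, 2)
T5 reflect across y = 0: (15, 0) → (15, 0); (0, 2) → (0, -2); (15, 2) → (15, -2)
T6 rotate counter-clockwise with cos θ = -4/5, sin θ = -3/5: (15, 0) → (-12, -9); (0, -2) → (-6/5, 8/5); (15, -2) → (-66/5, -37/5)

image vertices: (-12, -9), (-6/5, 8/5), (-66/5, -37/5)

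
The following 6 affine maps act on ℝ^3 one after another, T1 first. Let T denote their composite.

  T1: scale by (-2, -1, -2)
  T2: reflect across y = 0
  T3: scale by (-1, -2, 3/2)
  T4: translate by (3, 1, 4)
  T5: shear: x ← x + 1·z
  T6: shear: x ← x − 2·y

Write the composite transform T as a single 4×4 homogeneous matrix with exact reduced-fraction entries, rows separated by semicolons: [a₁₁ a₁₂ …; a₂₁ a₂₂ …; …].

T1 = [-2 0 0 0; 0 -1 0 0; 0 0 -2 0; 0 0 0 1]
T2·T1 = [-2 0 0 0; 0 1 0 0; 0 0 -2 0; 0 0 0 1]
T3·…·T1 = [2 0 0 0; 0 -2 0 0; 0 0 -3 0; 0 0 0 1]
T4·…·T1 = [2 0 0 3; 0 -2 0 1; 0 0 -3 4; 0 0 0 1]
T5·…·T1 = [2 0 -3 7; 0 -2 0 1; 0 0 -3 4; 0 0 0 1]
T6·…·T1 = [2 4 -3 5; 0 -2 0 1; 0 0 -3 4; 0 0 0 1]

T = [2 4 -3 5; 0 -2 0 1; 0 0 -3 4; 0 0 0 1]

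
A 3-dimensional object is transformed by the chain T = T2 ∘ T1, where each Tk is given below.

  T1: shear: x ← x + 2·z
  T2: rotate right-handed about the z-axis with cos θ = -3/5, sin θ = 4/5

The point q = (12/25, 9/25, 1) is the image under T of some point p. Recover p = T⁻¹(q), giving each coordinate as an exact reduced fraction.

p = (-2, -3/5, 1)

T1 = [1 0 2 0; 0 1 0 0; 0 0 1 0; 0 0 0 1]
T2·T1 = [-3/5 -4/5 -6/5 0; 4/5 -3/5 8/5 0; 0 0 1 0; 0 0 0 1]
det M = 1; M⁻¹ = [-3/5 4/5 -2 0; -4/5 -3/5 0 0; 0 0 1 0; 0 0 0 1]
M⁻¹ · (12/25, 9/25, 1)ᵀ = (-2, -3/5, 1)ᵀ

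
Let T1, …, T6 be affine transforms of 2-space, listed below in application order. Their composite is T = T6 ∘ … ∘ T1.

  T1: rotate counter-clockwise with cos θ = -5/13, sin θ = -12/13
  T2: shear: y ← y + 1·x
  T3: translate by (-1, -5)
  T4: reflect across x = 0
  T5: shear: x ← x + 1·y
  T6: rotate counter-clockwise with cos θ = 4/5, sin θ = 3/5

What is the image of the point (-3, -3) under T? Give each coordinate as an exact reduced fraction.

T1 rotate counter-clockwise with cos θ = -5/13, sin θ = -12/13: (-3, -3) → (-21/13, 51/13)
T2 shear: y ← y + 1·x: (-21/13, 51/13) → (-21/13, 30/13)
T3 translate by (-1, -5): (-21/13, 30/13) → (-34/13, -35/13)
T4 reflect across x = 0: (-34/13, -35/13) → (34/13, -35/13)
T5 shear: x ← x + 1·y: (34/13, -35/13) → (-1/13, -35/13)
T6 rotate counter-clockwise with cos θ = 4/5, sin θ = 3/5: (-1/13, -35/13) → (101/65, -11/5)

T(p) = (101/65, -11/5)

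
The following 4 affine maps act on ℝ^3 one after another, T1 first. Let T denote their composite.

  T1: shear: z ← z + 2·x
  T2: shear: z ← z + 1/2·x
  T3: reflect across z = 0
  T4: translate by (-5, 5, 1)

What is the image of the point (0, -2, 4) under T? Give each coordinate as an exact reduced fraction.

T1 shear: z ← z + 2·x: (0, -2, 4) → (0, -2, 4)
T2 shear: z ← z + 1/2·x: (0, -2, 4) → (0, -2, 4)
T3 reflect across z = 0: (0, -2, 4) → (0, -2, -4)
T4 translate by (-5, 5, 1): (0, -2, -4) → (-5, 3, -3)

T(p) = (-5, 3, -3)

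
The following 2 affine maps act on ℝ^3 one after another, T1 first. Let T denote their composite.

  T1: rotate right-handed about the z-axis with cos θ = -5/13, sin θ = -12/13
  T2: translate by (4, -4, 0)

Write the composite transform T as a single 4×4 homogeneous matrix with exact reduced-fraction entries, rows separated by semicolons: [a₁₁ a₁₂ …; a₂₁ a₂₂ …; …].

T = [-5/13 12/13 0 4; -12/13 -5/13 0 -4; 0 0 1 0; 0 0 0 1]

T1 = [-5/13 12/13 0 0; -12/13 -5/13 0 0; 0 0 1 0; 0 0 0 1]
T2·T1 = [-5/13 12/13 0 4; -12/13 -5/13 0 -4; 0 0 1 0; 0 0 0 1]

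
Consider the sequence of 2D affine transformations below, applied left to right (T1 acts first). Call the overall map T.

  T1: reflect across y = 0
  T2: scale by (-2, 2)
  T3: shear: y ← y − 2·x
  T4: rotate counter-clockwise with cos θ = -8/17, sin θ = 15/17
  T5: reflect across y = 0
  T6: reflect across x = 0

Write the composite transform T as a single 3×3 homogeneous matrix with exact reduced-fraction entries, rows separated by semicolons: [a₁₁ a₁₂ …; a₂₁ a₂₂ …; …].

T = [44/17 -30/17 0; 62/17 -16/17 0; 0 0 1]

T1 = [1 0 0; 0 -1 0; 0 0 1]
T2·T1 = [-2 0 0; 0 -2 0; 0 0 1]
T3·…·T1 = [-2 0 0; 4 -2 0; 0 0 1]
T4·…·T1 = [-44/17 30/17 0; -62/17 16/17 0; 0 0 1]
T5·…·T1 = [-44/17 30/17 0; 62/17 -16/17 0; 0 0 1]
T6·…·T1 = [44/17 -30/17 0; 62/17 -16/17 0; 0 0 1]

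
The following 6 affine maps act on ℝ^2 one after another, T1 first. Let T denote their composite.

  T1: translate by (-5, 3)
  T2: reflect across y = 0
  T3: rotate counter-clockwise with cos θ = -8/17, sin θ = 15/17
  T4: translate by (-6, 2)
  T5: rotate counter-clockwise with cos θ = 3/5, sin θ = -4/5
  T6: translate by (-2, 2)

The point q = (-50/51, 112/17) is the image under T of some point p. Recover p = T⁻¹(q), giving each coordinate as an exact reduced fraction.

T1 = [1 0 -5; 0 1 3; 0 0 1]
T2·T1 = [1 0 -5; 0 -1 -3; 0 0 1]
T3·…·T1 = [-8/17 15/17 5; 15/17 8/17 -3; 0 0 1]
T4·…·T1 = [-8/17 15/17 -1; 15/17 8/17 -1; 0 0 1]
T5·…·T1 = [36/85 77/85 -7/5; 77/85 -36/85 1/5; 0 0 1]
T6·…·T1 = [36/85 77/85 -17/5; 77/85 -36/85 11/5; 0 0 1]
det M = -1; M⁻¹ = [36/85 77/85 -47/85; 77/85 -36/85 341/85; 0 0 1]
M⁻¹ · (-50/51, 112/17)ᵀ = (5, 1/3)ᵀ

p = (5, 1/3)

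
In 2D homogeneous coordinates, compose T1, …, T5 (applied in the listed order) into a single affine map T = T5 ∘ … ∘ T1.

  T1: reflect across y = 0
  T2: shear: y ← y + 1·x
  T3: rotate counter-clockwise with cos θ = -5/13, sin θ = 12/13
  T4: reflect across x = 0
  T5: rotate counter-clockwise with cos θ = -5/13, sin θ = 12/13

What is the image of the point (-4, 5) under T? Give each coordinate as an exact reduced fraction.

T(p) = (4, -9)

T1 reflect across y = 0: (-4, 5) → (-4, -5)
T2 shear: y ← y + 1·x: (-4, -5) → (-4, -9)
T3 rotate counter-clockwise with cos θ = -5/13, sin θ = 12/13: (-4, -9) → (128/13, -3/13)
T4 reflect across x = 0: (128/13, -3/13) → (-128/13, -3/13)
T5 rotate counter-clockwise with cos θ = -5/13, sin θ = 12/13: (-128/13, -3/13) → (4, -9)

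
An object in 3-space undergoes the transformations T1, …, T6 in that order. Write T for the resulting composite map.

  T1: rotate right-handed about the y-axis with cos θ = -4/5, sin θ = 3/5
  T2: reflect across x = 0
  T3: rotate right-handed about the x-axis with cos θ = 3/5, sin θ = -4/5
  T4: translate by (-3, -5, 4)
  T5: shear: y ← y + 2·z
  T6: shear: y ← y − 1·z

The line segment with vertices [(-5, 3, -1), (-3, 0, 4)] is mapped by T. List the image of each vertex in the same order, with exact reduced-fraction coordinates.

image vertices: (-32/5, 93/25, 97/25), (-39/5, -74/25, 79/25)

T1 rotate right-handed about the y-axis with cos θ = -4/5, sin θ = 3/5: (-5, 3, -1) → (17/5, 3, 19/5); (-3, 0, 4) → (24/5, 0, -7/5)
T2 reflect across x = 0: (17/5, 3, 19/5) → (-17/5, 3, 19/5); (24/5, 0, -7/5) → (-24/5, 0, -7/5)
T3 rotate right-handed about the x-axis with cos θ = 3/5, sin θ = -4/5: (-17/5, 3, 19/5) → (-17/5, 121/25, -3/25); (-24/5, 0, -7/5) → (-24/5, -28/25, -21/25)
T4 translate by (-3, -5, 4): (-17/5, 121/25, -3/25) → (-32/5, -4/25, 97/25); (-24/5, -28/25, -21/25) → (-39/5, -153/25, 79/25)
T5 shear: y ← y + 2·z: (-32/5, -4/25, 97/25) → (-32/5, 38/5, 97/25); (-39/5, -153/25, 79/25) → (-39/5, 1/5, 79/25)
T6 shear: y ← y − 1·z: (-32/5, 38/5, 97/25) → (-32/5, 93/25, 97/25); (-39/5, 1/5, 79/25) → (-39/5, -74/25, 79/25)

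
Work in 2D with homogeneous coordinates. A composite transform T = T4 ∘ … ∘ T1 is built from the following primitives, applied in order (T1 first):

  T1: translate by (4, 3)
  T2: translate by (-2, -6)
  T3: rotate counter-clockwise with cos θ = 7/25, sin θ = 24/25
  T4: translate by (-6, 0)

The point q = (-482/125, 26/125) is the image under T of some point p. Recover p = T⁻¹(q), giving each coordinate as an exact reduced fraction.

p = (-6/5, 1)

T1 = [1 0 4; 0 1 3; 0 0 1]
T2·T1 = [1 0 2; 0 1 -3; 0 0 1]
T3·…·T1 = [7/25 -24/25 86/25; 24/25 7/25 27/25; 0 0 1]
T4·…·T1 = [7/25 -24/25 -64/25; 24/25 7/25 27/25; 0 0 1]
det M = 1; M⁻¹ = [7/25 24/25 -8/25; -24/25 7/25 -69/25; 0 0 1]
M⁻¹ · (-482/125, 26/125)ᵀ = (-6/5, 1)ᵀ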